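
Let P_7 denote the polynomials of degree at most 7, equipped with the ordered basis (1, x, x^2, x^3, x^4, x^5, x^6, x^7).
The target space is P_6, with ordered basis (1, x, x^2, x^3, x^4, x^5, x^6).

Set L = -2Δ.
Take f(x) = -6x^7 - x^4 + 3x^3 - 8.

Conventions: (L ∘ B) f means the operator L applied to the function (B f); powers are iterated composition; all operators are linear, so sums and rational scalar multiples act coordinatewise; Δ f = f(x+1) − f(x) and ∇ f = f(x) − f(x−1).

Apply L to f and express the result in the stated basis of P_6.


Δ f = -42x^6 - 126x^5 - 210x^4 - 214x^3 - 123x^2 - 37x - 4
(-2Δ) f = 84x^6 + 252x^5 + 420x^4 + 428x^3 + 246x^2 + 74x + 8

g(x) = 84x^6 + 252x^5 + 420x^4 + 428x^3 + 246x^2 + 74x + 8


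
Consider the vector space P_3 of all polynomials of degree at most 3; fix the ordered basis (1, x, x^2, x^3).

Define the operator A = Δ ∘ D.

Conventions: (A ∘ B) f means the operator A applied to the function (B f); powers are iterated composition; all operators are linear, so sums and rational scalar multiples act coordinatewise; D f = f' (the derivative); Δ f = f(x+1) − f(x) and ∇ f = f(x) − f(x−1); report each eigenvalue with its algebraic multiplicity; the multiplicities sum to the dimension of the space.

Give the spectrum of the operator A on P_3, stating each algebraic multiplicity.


λ = 0 (multiplicity 4)

image of 1: 0
image of x: 0
image of x^2: 2
image of x^3: 6x + 3
the matrix is upper triangular; its diagonal is (0, 0, 0, 0)
for a triangular matrix the eigenvalues are the diagonal entries, with algebraic multiplicity their repetition count


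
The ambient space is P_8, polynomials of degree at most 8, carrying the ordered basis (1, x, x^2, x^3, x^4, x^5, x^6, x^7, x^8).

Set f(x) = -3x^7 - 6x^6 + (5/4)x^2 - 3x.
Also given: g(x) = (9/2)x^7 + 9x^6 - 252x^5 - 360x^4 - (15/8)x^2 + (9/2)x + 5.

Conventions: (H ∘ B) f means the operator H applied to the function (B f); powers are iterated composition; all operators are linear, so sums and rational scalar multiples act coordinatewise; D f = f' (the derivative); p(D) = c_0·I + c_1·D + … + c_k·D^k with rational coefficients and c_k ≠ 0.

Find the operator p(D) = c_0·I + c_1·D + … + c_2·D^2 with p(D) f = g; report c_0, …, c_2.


p(D) = -(3/2)·I + 2·D^2, i.e. c_0 = -3/2, c_1 = 0, c_2 = 2

D^0 f = -3x^7 - 6x^6 + (5/4)x^2 - 3x
D^1 f = -21x^6 - 36x^5 + (5/2)x - 3
D^2 f = -126x^5 - 180x^4 + 5/2
matching coefficients of g against c_0 f + c_1 Df + … from the top degree down determines the c_i
solution: c_0 = -3/2, c_1 = 0, c_2 = 2


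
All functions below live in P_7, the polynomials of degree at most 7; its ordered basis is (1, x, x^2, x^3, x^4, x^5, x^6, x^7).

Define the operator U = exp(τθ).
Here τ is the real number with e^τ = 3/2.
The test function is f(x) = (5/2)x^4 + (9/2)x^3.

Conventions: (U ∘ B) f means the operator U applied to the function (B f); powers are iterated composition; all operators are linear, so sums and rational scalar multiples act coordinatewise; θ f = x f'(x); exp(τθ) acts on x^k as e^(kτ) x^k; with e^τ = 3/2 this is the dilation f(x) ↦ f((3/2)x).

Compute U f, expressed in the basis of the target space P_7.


the result is g(x) = (405/32)x^4 + (243/16)x^3

exp(τθ) x^k = e^(kτ) x^k; with e^τ = 3/2 this sends x^k to (3/2)^k x^k
x^3 ↦ 27/8 x^3
x^4 ↦ 81/16 x^4
applying this coordinatewise to f: exp(τθ) f = (405/32)x^4 + (243/16)x^3


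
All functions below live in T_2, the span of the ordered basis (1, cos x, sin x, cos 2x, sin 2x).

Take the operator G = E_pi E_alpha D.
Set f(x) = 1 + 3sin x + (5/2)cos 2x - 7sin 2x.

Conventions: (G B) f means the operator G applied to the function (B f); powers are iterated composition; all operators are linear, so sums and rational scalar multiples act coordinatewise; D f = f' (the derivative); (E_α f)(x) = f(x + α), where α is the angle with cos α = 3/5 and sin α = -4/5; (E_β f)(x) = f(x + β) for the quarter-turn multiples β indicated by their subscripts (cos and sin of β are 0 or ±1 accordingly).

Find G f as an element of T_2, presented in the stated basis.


g(x) = -(9/5)cos x - (12/5)sin x + (218/25)cos 2x - (301/25)sin 2x

D f = 3cos x - 14cos 2x - 5sin 2x
E_alpha D f = (9/5)cos x + (12/5)sin x + (218/25)cos 2x - (301/25)sin 2x
E_pi E_alpha D f = -(9/5)cos x - (12/5)sin x + (218/25)cos 2x - (301/25)sin 2x


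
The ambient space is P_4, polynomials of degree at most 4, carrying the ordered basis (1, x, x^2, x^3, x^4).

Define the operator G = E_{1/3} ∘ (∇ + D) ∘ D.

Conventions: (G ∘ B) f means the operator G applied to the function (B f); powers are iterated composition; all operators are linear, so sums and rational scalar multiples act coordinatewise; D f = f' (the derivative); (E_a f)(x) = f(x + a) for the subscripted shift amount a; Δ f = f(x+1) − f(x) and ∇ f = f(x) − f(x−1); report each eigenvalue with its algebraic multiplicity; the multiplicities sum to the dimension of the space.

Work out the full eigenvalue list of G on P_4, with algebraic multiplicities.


λ = 0 (multiplicity 5)

image of 1: 0
image of x: 0
image of x^2: 4
image of x^3: 12x + 1
image of x^4: 24x^2 + 4x + 8/3
the matrix is upper triangular; its diagonal is (0, 0, 0, 0, 0)
for a triangular matrix the eigenvalues are the diagonal entries, with algebraic multiplicity their repetition count


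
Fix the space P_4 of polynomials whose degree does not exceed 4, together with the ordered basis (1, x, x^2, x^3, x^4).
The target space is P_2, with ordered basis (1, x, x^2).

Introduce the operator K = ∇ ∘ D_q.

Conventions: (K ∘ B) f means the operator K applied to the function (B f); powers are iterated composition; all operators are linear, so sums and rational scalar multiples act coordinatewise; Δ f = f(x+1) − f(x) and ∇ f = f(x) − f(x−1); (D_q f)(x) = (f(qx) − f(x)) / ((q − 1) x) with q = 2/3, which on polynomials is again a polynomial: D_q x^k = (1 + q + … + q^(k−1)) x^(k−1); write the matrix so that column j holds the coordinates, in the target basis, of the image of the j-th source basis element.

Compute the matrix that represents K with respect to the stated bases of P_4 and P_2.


the matrix is [[0, 0, 5/3, -19/9, 65/27]; [0, 0, 0, 38/9, -65/9]; [0, 0, 0, 0, 65/9]] (rows listed top to bottom)

image of 1: 0
image of x: 0
image of x^2: 5/3
image of x^3: (38/9)x - 19/9
image of x^4: (65/9)x^2 - (65/9)x + 65/27
each image's coordinates form column j of the matrix


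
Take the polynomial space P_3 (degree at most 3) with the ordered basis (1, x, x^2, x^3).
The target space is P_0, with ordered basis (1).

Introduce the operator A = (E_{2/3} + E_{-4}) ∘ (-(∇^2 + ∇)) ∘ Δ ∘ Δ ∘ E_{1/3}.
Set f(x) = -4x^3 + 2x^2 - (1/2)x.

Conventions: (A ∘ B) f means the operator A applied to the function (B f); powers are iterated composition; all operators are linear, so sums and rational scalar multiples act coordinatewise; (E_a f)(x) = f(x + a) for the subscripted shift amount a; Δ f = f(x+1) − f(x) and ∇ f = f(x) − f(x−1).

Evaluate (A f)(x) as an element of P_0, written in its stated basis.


E_{1/3} f = -4x^3 - 2x^2 - (1/2)x - 5/54
Δ E_{1/3} f = -12x^2 - 16x - 13/2
Δ Δ E_{1/3} f = -24x - 28
∇ (Δ ∘ Δ ∘ E_{1/3}) f = -24
∇ ∇ (Δ ∘ Δ ∘ E_{1/3}) f = 0
∇ (Δ ∘ Δ ∘ E_{1/3}) f = -24
(∇^2 + ∇) (Δ ∘ Δ ∘ E_{1/3}) f = -24
(-(∇^2 + ∇)) (Δ ∘ Δ ∘ E_{1/3}) f = 24
E_{2/3} (-(∇^2 + ∇)) (Δ ∘ Δ ∘ E_{1/3}) f = 24
E_{-4} (-(∇^2 + ∇)) (Δ ∘ Δ ∘ E_{1/3}) f = 24
(E_{2/3} + E_{-4}) (-(∇^2 + ∇)) (Δ ∘ Δ ∘ E_{1/3}) f = 48

the result is g(x) = 48


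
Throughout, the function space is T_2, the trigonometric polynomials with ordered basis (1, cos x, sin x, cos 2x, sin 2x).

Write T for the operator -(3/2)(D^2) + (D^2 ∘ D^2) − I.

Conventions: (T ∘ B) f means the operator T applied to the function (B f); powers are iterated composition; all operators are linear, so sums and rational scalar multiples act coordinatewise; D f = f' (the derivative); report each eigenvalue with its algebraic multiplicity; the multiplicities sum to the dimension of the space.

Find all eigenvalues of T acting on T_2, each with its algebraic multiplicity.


image of 1: -1
image of cos x: (3/2)cos x
image of sin x: (3/2)sin x
image of cos 2x: 21cos 2x
image of sin 2x: 21sin 2x
the matrix is diagonal; its diagonal is (-1, 3/2, 3/2, 21, 21)
for a triangular matrix the eigenvalues are the diagonal entries, with algebraic multiplicity their repetition count

λ = -1 (multiplicity 1), λ = 3/2 (multiplicity 2), λ = 21 (multiplicity 2)


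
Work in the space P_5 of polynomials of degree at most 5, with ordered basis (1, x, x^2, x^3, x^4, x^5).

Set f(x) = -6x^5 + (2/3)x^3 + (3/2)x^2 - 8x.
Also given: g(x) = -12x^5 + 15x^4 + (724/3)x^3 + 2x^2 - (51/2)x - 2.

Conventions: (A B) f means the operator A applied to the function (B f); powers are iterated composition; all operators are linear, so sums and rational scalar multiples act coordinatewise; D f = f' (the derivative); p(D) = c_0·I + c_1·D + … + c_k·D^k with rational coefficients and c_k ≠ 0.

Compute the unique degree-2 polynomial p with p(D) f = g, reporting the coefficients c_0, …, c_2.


p(D) = 2·I − (1/2)·D − 2·D^2, i.e. c_0 = 2, c_1 = -1/2, c_2 = -2

D^0 f = -6x^5 + (2/3)x^3 + (3/2)x^2 - 8x
D^1 f = -30x^4 + 2x^2 + 3x - 8
D^2 f = -120x^3 + 4x + 3
matching coefficients of g against c_0 f + c_1 Df + … from the top degree down determines the c_i
solution: c_0 = 2, c_1 = -1/2, c_2 = -2


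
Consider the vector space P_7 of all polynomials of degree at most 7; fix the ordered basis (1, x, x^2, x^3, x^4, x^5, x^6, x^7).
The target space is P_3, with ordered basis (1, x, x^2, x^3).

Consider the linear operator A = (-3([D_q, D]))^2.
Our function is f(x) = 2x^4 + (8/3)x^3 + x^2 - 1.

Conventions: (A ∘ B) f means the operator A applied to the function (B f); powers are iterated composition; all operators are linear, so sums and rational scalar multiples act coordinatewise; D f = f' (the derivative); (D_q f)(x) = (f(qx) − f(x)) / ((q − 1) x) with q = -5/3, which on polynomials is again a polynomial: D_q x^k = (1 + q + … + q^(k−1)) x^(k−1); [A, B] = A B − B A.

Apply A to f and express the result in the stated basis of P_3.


D f = 8x^3 + 8x^2 + 2x
D_q D f = (152/9)x^2 - (16/3)x + 2
D_q f = -(136/27)x^3 + (152/27)x^2 - (2/3)x
D D_q f = -(136/9)x^2 + (304/27)x - 2/3
[D_q, D] f = 32x^2 - (448/27)x + 8/3
(-3([D_q, D])) f = -96x^2 + (448/9)x - 8
D (-3([D_q, D])) f = -192x + 448/9
D_q D (-3([D_q, D])) f = -192
D_q (-3([D_q, D])) f = 64x + 448/9
D D_q (-3([D_q, D])) f = 64
[D_q, D] (-3([D_q, D])) f = -256
(-3([D_q, D])) (-3([D_q, D])) f = 768

the image equals g(x) = 768


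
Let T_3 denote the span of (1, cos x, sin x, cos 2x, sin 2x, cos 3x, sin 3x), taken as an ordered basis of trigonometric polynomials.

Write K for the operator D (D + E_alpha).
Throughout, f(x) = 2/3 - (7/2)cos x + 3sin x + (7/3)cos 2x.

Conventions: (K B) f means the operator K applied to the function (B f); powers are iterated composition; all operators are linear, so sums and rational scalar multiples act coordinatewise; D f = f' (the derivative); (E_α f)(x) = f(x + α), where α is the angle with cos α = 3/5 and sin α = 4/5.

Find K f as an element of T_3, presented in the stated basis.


D f = 3cos x + (7/2)sin x - (14/3)sin 2x
E_alpha f = 2/3 + (3/10)cos x + (23/5)sin x - (49/75)cos 2x - (56/25)sin 2x
(D + E_alpha) f = 2/3 + (33/10)cos x + (81/10)sin x - (49/75)cos 2x - (518/75)sin 2x
D (D + E_alpha) f = (81/10)cos x - (33/10)sin x - (1036/75)cos 2x + (98/75)sin 2x

the result is g(x) = (81/10)cos x - (33/10)sin x - (1036/75)cos 2x + (98/75)sin 2x


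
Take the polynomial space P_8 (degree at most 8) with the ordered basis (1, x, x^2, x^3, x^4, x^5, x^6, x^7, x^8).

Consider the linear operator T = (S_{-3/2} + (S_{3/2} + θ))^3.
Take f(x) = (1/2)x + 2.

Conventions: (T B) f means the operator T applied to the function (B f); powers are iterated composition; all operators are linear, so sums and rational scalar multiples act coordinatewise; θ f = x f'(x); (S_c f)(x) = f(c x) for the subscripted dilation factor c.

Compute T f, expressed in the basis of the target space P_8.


S_{-3/2} f = -(3/4)x + 2
S_{3/2} f = (3/4)x + 2
θ f = (1/2)x
(S_{3/2} + θ) f = (5/4)x + 2
(S_{-3/2} + (S_{3/2} + θ)) f = (1/2)x + 4
S_{-3/2} (S_{-3/2} + (S_{3/2} + θ)) f = -(3/4)x + 4
S_{3/2} (S_{-3/2} + (S_{3/2} + θ)) f = (3/4)x + 4
θ (S_{-3/2} + (S_{3/2} + θ)) f = (1/2)x
(S_{3/2} + θ) (S_{-3/2} + (S_{3/2} + θ)) f = (5/4)x + 4
(S_{-3/2} + (S_{3/2} + θ)) (S_{-3/2} + (S_{3/2} + θ)) f = (1/2)x + 8
S_{-3/2} (S_{-3/2} + (S_{3/2} + θ)) (S_{-3/2} + (S_{3/2} + θ)) f = -(3/4)x + 8
S_{3/2} (S_{-3/2} + (S_{3/2} + θ)) (S_{-3/2} + (S_{3/2} + θ)) f = (3/4)x + 8
θ (S_{-3/2} + (S_{3/2} + θ)) (S_{-3/2} + (S_{3/2} + θ)) f = (1/2)x
(S_{3/2} + θ) (S_{-3/2} + (S_{3/2} + θ)) (S_{-3/2} + (S_{3/2} + θ)) f = (5/4)x + 8
(S_{-3/2} + (S_{3/2} + θ)) (S_{-3/2} + (S_{3/2} + θ)) (S_{-3/2} + (S_{3/2} + θ)) f = (1/2)x + 16

the result is g(x) = (1/2)x + 16


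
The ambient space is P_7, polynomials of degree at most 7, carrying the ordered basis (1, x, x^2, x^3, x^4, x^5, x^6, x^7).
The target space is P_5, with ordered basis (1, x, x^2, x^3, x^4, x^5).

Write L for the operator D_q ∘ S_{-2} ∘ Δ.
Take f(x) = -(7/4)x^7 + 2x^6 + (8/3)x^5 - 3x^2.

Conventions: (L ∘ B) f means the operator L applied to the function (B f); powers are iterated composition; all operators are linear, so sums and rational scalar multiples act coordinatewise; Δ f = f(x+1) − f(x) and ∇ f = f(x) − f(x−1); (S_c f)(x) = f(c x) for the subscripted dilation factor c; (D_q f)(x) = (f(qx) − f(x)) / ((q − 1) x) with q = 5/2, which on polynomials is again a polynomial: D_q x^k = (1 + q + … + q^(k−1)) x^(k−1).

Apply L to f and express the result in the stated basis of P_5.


g(x) = -(254163/2)x^5 + (102069/2)x^4 - (43645/6)x^3 - (845/2)x^2 + (1673/6)x - 85/6

Δ f = -(49/4)x^6 - (99/4)x^5 - (215/12)x^4 + (65/12)x^3 + (239/12)x^2 + (85/12)x - 1/12
S_{-2} Δ f = -784x^6 + 792x^5 - (860/3)x^4 - (130/3)x^3 + (239/3)x^2 - (85/6)x - 1/12
D_q S_{-2} Δ f = -(254163/2)x^5 + (102069/2)x^4 - (43645/6)x^3 - (845/2)x^2 + (1673/6)x - 85/6


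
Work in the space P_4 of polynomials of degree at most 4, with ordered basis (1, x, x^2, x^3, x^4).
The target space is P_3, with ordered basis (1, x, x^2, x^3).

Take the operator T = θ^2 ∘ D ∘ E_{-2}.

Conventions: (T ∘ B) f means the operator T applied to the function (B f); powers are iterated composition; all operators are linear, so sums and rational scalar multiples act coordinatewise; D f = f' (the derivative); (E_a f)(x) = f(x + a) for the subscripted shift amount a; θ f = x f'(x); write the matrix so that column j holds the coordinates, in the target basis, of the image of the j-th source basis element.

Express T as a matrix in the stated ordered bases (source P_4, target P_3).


image of 1: 0
image of x: 0
image of x^2: 2x
image of x^3: 12x^2 - 12x
image of x^4: 36x^3 - 96x^2 + 48x
each image's coordinates form column j of the matrix

the matrix is [[0, 0, 0, 0, 0]; [0, 0, 2, -12, 48]; [0, 0, 0, 12, -96]; [0, 0, 0, 0, 36]] (rows listed top to bottom)


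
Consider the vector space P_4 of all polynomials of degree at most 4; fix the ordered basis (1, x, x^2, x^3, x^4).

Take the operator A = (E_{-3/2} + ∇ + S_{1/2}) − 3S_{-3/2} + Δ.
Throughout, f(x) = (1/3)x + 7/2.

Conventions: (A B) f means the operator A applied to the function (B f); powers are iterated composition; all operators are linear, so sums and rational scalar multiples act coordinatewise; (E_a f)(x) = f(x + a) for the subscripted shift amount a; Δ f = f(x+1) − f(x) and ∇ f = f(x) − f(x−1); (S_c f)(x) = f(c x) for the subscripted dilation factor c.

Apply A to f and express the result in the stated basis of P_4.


the result is g(x) = 2x - 10/3

E_{-3/2} f = (1/3)x + 3
∇ f = 1/3
S_{1/2} f = (1/6)x + 7/2
(E_{-3/2} + ∇ + S_{1/2}) f = (1/2)x + 41/6
S_{-3/2} f = -(1/2)x + 7/2
(-3S_{-3/2}) f = (3/2)x - 21/2
Δ f = 1/3
((E_{-3/2} + ∇ + S_{1/2}) − 3S_{-3/2} + Δ) f = 2x - 10/3


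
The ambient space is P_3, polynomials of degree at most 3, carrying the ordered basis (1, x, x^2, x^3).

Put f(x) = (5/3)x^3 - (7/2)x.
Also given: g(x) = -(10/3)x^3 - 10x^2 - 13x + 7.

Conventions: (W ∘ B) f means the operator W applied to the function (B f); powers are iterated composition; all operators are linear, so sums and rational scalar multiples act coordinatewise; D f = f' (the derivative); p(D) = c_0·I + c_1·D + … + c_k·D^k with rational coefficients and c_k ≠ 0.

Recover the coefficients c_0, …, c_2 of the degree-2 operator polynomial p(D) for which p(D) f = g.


D^0 f = (5/3)x^3 - (7/2)x
D^1 f = 5x^2 - 7/2
D^2 f = 10x
matching coefficients of g against c_0 f + c_1 Df + … from the top degree down determines the c_i
solution: c_0 = -2, c_1 = -2, c_2 = -2

p(D) = -2·I − 2·D − 2·D^2, i.e. c_0 = -2, c_1 = -2, c_2 = -2


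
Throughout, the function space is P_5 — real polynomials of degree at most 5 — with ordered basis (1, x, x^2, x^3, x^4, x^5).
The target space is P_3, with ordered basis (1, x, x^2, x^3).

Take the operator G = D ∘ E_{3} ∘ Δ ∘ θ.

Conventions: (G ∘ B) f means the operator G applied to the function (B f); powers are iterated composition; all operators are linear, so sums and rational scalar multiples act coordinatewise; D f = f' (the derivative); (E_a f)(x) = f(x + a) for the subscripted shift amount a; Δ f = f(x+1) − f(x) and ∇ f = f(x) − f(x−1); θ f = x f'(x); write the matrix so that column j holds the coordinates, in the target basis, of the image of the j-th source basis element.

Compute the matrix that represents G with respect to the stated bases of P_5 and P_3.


the matrix is [[0, 0, 4, 63, 592, 4375]; [0, 0, 0, 18, 336, 3700]; [0, 0, 0, 0, 48, 1050]; [0, 0, 0, 0, 0, 100]] (rows listed top to bottom)

image of 1: 0
image of x: 0
image of x^2: 4
image of x^3: 18x + 63
image of x^4: 48x^2 + 336x + 592
image of x^5: 100x^3 + 1050x^2 + 3700x + 4375
each image's coordinates form column j of the matrix


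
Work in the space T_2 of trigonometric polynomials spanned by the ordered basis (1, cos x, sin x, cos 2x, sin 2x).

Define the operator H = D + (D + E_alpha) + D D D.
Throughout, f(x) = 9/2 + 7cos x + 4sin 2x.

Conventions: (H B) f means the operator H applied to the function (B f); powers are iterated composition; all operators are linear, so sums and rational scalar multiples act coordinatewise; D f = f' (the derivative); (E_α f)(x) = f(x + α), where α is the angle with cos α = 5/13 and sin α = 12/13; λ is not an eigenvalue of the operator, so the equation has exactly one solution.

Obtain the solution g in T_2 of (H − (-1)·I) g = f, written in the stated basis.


g(x) = 9/4 + (126/73)cos x + (175/73)sin x + (556/461)cos 2x + (50/461)sin 2x

write g with unknown coordinates in the stated basis and equate coefficients in (H − (-1)·I) g = f
solving from the highest basis element down gives g = 9/4 + (126/73)cos x + (175/73)sin x + (556/461)cos 2x + (50/461)sin 2x
check: H g = 9/4 + (385/73)cos x - (175/73)sin x - (556/461)cos 2x + (1794/461)sin 2x
so H g − (-1)·g = 9/2 + 7cos x + 4sin 2x = f ✓


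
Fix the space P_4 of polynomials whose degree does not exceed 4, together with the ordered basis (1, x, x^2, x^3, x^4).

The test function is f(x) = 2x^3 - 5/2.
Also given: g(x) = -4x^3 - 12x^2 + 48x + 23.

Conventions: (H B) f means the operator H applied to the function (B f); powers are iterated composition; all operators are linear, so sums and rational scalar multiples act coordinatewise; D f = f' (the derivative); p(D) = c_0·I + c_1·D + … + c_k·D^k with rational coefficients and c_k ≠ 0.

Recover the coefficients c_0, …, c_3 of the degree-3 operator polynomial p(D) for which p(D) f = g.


c_0 = -2, c_1 = -2, c_2 = 4, c_3 = 3/2

D^0 f = 2x^3 - 5/2
D^1 f = 6x^2
D^2 f = 12x
D^3 f = 12
matching coefficients of g against c_0 f + c_1 Df + … from the top degree down determines the c_i
solution: c_0 = -2, c_1 = -2, c_2 = 4, c_3 = 3/2


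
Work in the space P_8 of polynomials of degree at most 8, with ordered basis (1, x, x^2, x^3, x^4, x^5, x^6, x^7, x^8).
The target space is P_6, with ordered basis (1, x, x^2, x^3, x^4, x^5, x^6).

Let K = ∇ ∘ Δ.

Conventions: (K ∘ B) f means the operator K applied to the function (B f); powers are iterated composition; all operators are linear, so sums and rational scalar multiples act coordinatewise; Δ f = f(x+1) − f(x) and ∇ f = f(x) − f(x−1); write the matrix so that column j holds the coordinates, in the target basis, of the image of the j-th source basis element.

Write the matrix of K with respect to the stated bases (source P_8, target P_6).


image of 1: 0
image of x: 0
image of x^2: 2
image of x^3: 6x
image of x^4: 12x^2 + 2
image of x^5: 20x^3 + 10x
image of x^6: 30x^4 + 30x^2 + 2
image of x^7: 42x^5 + 70x^3 + 14x
image of x^8: 56x^6 + 140x^4 + 56x^2 + 2
each image's coordinates form column j of the matrix

the matrix is [[0, 0, 2, 0, 2, 0, 2, 0, 2]; [0, 0, 0, 6, 0, 10, 0, 14, 0]; [0, 0, 0, 0, 12, 0, 30, 0, 56]; [0, 0, 0, 0, 0, 20, 0, 70, 0]; [0, 0, 0, 0, 0, 0, 30, 0, 140]; [0, 0, 0, 0, 0, 0, 0, 42, 0]; [0, 0, 0, 0, 0, 0, 0, 0, 56]] (rows listed top to bottom)


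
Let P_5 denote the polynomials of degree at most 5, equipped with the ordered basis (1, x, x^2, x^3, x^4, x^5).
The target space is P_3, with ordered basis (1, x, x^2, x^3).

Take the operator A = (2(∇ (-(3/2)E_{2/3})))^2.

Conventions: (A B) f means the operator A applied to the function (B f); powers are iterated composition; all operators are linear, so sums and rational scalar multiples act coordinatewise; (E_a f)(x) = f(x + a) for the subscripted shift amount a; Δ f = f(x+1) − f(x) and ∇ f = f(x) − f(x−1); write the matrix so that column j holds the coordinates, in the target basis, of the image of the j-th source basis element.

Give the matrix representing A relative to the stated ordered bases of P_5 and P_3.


image of 1: 0
image of x: 0
image of x^2: 18
image of x^3: 54x + 18
image of x^4: 108x^2 + 72x + 30
image of x^5: 180x^3 + 180x^2 + 150x + 110/3
each image's coordinates form column j of the matrix

the matrix is [[0, 0, 18, 18, 30, 110/3]; [0, 0, 0, 54, 72, 150]; [0, 0, 0, 0, 108, 180]; [0, 0, 0, 0, 0, 180]] (rows listed top to bottom)


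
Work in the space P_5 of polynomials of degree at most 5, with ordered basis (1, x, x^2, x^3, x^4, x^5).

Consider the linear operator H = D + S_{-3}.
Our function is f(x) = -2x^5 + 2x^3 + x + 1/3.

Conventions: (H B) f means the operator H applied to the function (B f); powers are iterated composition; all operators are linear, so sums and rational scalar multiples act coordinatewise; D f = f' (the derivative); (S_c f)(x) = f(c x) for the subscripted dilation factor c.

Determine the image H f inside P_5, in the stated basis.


D f = -10x^4 + 6x^2 + 1
S_{-3} f = 486x^5 - 54x^3 - 3x + 1/3
(D + S_{-3}) f = 486x^5 - 10x^4 - 54x^3 + 6x^2 - 3x + 4/3

the image equals g(x) = 486x^5 - 10x^4 - 54x^3 + 6x^2 - 3x + 4/3


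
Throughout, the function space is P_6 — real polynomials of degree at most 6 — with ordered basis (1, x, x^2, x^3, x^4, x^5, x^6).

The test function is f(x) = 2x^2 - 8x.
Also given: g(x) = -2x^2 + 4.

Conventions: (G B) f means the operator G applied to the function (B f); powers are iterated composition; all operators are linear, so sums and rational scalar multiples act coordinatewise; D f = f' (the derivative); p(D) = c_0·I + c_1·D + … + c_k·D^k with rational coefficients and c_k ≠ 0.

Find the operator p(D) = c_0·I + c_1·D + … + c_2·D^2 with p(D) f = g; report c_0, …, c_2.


p(D) = -I − 2·D − 3·D^2, i.e. c_0 = -1, c_1 = -2, c_2 = -3

D^0 f = 2x^2 - 8x
D^1 f = 4x - 8
D^2 f = 4
matching coefficients of g against c_0 f + c_1 Df + … from the top degree down determines the c_i
solution: c_0 = -1, c_1 = -2, c_2 = -3


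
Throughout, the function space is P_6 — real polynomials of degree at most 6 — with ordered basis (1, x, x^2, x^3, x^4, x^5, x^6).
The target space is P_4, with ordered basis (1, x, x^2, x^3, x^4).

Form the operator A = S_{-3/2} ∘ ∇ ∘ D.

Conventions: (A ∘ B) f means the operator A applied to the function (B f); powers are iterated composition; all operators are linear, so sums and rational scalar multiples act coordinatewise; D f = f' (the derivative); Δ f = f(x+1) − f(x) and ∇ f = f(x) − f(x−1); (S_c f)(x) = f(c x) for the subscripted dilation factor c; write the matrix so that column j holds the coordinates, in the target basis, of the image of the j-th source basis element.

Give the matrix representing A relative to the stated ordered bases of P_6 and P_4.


image of 1: 0
image of x: 0
image of x^2: 2
image of x^3: -9x - 3
image of x^4: 27x^2 + 18x + 4
image of x^5: -(135/2)x^3 - (135/2)x^2 - 30x - 5
image of x^6: (1215/8)x^4 + (405/2)x^3 + 135x^2 + 45x + 6
each image's coordinates form column j of the matrix

the matrix is [[0, 0, 2, -3, 4, -5, 6]; [0, 0, 0, -9, 18, -30, 45]; [0, 0, 0, 0, 27, -135/2, 135]; [0, 0, 0, 0, 0, -135/2, 405/2]; [0, 0, 0, 0, 0, 0, 1215/8]] (rows listed top to bottom)


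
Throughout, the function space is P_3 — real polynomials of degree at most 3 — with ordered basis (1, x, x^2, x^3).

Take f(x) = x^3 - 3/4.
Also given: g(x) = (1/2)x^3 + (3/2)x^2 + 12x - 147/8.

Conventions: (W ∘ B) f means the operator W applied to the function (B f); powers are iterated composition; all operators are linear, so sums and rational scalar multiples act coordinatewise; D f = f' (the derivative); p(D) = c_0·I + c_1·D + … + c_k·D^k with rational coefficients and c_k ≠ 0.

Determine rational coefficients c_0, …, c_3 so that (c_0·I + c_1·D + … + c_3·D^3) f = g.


D^0 f = x^3 - 3/4
D^1 f = 3x^2
D^2 f = 6x
D^3 f = 6
matching coefficients of g against c_0 f + c_1 Df + … from the top degree down determines the c_i
solution: c_0 = 1/2, c_1 = 1/2, c_2 = 2, c_3 = -3

p(D) = (1/2)·I + (1/2)·D + 2·D^2 − 3·D^3, i.e. c_0 = 1/2, c_1 = 1/2, c_2 = 2, c_3 = -3


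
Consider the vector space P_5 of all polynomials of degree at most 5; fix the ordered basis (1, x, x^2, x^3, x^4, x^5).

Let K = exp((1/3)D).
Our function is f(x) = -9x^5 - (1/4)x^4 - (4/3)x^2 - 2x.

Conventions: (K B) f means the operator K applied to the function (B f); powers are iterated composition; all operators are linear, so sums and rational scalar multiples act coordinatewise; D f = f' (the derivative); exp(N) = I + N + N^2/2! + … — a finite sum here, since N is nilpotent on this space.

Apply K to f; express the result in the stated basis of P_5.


order-1 term: -15x^4 - (1/3)x^3 - (8/9)x - 2/3
order-2 term: -10x^3 - (1/6)x^2 - 4/27
order-3 term: -(10/3)x^2 - (1/27)x
order-4 term: -(5/9)x - 1/324
order-5 term: -1/27
the series for exp((1/3)D) f terminates at order 5
exp((1/3)D) f = -9x^5 - (61/4)x^4 - (31/3)x^3 - (29/6)x^2 - (94/27)x - 277/324

the result is g(x) = -9x^5 - (61/4)x^4 - (31/3)x^3 - (29/6)x^2 - (94/27)x - 277/324


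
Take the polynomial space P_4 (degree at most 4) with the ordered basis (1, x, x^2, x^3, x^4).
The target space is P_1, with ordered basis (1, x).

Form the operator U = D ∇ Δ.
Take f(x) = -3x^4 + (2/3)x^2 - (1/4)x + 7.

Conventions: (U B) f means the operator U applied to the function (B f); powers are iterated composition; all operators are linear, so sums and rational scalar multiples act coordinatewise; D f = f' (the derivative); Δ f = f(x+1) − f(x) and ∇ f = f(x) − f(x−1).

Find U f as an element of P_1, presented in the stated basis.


g(x) = -72x

Δ f = -12x^3 - 18x^2 - (32/3)x - 31/12
∇ Δ f = -36x^2 - 14/3
D ∇ Δ f = -72x


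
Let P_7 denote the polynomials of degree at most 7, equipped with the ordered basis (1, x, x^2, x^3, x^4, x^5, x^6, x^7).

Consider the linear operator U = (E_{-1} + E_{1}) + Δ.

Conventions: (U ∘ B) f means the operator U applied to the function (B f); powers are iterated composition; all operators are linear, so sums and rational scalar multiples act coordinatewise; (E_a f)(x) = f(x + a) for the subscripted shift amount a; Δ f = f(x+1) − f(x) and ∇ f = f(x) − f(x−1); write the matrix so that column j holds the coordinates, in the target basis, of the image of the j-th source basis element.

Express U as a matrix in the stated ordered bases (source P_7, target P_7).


image of 1: 2
image of x: 2x + 1
image of x^2: 2x^2 + 2x + 3
image of x^3: 2x^3 + 3x^2 + 9x + 1
image of x^4: 2x^4 + 4x^3 + 18x^2 + 4x + 3
image of x^5: 2x^5 + 5x^4 + 30x^3 + 10x^2 + 15x + 1
image of x^6: 2x^6 + 6x^5 + 45x^4 + 20x^3 + 45x^2 + 6x + 3
image of x^7: 2x^7 + 7x^6 + 63x^5 + 35x^4 + 105x^3 + 21x^2 + 21x + 1
each image's coordinates form column j of the matrix

the matrix is [[2, 1, 3, 1, 3, 1, 3, 1]; [0, 2, 2, 9, 4, 15, 6, 21]; [0, 0, 2, 3, 18, 10, 45, 21]; [0, 0, 0, 2, 4, 30, 20, 105]; [0, 0, 0, 0, 2, 5, 45, 35]; [0, 0, 0, 0, 0, 2, 6, 63]; [0, 0, 0, 0, 0, 0, 2, 7]; [0, 0, 0, 0, 0, 0, 0, 2]] (rows listed top to bottom)


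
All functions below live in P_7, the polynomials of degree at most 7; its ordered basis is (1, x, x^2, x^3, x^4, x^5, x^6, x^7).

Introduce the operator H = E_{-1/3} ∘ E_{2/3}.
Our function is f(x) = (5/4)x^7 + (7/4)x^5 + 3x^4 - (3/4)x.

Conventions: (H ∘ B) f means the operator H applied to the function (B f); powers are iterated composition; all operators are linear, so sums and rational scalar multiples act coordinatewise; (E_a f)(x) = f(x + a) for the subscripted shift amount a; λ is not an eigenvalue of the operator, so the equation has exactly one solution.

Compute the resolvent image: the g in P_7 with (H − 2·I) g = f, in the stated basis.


write g with unknown coordinates in the stated basis and equate coefficients in (H − 2·I) g = f
solving from the highest basis element down gives g = -(5/4)x^7 - (35/12)x^6 - (21/2)x^5 - (1457/54)x^4 - (5437/108)x^3 - (23609/324)x^2 - (67397/972)x - 292661/8748
check: H g = -(5/4)x^7 - (35/6)x^6 - (77/4)x^5 - (1376/27)x^4 - (5437/54)x^3 - (23609/162)x^2 - (135523/972)x - 292661/4374
so H g − 2·g = (5/4)x^7 + (7/4)x^5 + 3x^4 - (3/4)x = f ✓

the image equals g(x) = -(5/4)x^7 - (35/12)x^6 - (21/2)x^5 - (1457/54)x^4 - (5437/108)x^3 - (23609/324)x^2 - (67397/972)x - 292661/8748


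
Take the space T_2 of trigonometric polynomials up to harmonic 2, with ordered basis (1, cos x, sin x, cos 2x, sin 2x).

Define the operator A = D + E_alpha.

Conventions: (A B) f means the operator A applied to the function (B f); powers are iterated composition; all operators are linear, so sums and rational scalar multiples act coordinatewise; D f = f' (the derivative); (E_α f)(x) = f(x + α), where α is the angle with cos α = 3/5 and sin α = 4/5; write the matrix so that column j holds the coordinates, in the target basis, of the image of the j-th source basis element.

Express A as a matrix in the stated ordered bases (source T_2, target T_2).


image of 1: 1
image of cos x: (3/5)cos x - (9/5)sin x
image of sin x: (9/5)cos x + (3/5)sin x
image of cos 2x: -(7/25)cos 2x - (74/25)sin 2x
image of sin 2x: (74/25)cos 2x - (7/25)sin 2x
each image's coordinates form column j of the matrix

the matrix is [[1, 0, 0, 0, 0]; [0, 3/5, 9/5, 0, 0]; [0, -9/5, 3/5, 0, 0]; [0, 0, 0, -7/25, 74/25]; [0, 0, 0, -74/25, -7/25]] (rows listed top to bottom)


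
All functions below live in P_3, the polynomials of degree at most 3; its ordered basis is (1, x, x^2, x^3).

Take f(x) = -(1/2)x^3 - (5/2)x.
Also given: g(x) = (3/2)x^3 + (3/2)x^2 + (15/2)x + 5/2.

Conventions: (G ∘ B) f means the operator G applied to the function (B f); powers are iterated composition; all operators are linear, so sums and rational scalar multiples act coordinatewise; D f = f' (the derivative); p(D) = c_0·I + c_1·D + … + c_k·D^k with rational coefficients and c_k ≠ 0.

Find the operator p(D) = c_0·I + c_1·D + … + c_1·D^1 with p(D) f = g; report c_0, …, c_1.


D^0 f = -(1/2)x^3 - (5/2)x
D^1 f = -(3/2)x^2 - 5/2
matching coefficients of g against c_0 f + c_1 Df + … from the top degree down determines the c_i
solution: c_0 = -3, c_1 = -1

c_0 = -3, c_1 = -1


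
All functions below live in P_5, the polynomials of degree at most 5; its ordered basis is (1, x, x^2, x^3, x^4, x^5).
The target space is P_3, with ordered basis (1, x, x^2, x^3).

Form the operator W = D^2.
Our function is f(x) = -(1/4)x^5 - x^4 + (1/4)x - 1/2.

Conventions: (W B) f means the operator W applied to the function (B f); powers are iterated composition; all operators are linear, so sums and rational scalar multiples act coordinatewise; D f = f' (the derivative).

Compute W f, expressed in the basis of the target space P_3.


D f = -(5/4)x^4 - 4x^3 + 1/4
D D f = -5x^3 - 12x^2

the image equals g(x) = -5x^3 - 12x^2


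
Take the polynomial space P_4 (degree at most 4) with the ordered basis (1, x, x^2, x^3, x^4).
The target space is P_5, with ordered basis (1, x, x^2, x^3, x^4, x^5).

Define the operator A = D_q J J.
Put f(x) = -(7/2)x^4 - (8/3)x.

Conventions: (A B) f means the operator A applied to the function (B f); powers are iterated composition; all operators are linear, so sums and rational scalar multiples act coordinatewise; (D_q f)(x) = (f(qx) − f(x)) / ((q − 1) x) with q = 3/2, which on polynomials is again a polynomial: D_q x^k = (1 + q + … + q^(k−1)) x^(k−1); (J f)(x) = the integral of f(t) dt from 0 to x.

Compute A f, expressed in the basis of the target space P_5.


J f = -(7/10)x^5 - (4/3)x^2
J J f = -(7/60)x^6 - (4/9)x^3
D_q J J f = -(931/384)x^5 - (19/9)x^2

the image equals g(x) = -(931/384)x^5 - (19/9)x^2


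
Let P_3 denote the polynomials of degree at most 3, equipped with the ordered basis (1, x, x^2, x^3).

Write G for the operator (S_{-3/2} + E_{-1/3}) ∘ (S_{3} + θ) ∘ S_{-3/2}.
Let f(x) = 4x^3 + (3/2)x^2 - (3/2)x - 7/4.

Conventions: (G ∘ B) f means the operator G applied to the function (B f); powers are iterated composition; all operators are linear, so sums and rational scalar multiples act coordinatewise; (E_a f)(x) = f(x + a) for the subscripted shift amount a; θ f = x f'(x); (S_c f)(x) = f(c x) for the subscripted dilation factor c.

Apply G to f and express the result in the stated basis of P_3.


the image equals g(x) = (7695/8)x^3 + (16821/32)x^2 - (657/4)x + 101/8

S_{-3/2} f = -(27/2)x^3 + (27/8)x^2 + (9/4)x - 7/4
S_{3} S_{-3/2} f = -(729/2)x^3 + (243/8)x^2 + (27/4)x - 7/4
θ S_{-3/2} f = -(81/2)x^3 + (27/4)x^2 + (9/4)x
(S_{3} + θ) S_{-3/2} f = -405x^3 + (297/8)x^2 + 9x - 7/4
S_{-3/2} (S_{3} + θ) S_{-3/2} f = (10935/8)x^3 + (2673/32)x^2 - (27/2)x - 7/4
E_{-1/3} (S_{3} + θ) S_{-3/2} f = -405x^3 + (3537/8)x^2 - (603/4)x + 115/8
(S_{-3/2} + E_{-1/3}) (S_{3} + θ) S_{-3/2} f = (7695/8)x^3 + (16821/32)x^2 - (657/4)x + 101/8


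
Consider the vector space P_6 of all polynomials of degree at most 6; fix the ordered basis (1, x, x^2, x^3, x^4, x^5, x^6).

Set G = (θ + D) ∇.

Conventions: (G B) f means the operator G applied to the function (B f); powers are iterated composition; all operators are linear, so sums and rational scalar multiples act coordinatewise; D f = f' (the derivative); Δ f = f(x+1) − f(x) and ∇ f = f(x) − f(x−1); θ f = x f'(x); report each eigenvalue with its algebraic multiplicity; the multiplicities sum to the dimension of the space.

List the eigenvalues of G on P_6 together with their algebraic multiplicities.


λ = 0 (multiplicity 7)

image of 1: 0
image of x: 0
image of x^2: 2x + 2
image of x^3: 6x^2 + 3x - 3
image of x^4: 12x^3 - 8x + 4
image of x^5: 20x^4 - 10x^3 - 10x^2 + 15x - 5
image of x^6: 30x^5 - 30x^4 + 30x^2 - 24x + 6
the matrix is upper triangular; its diagonal is (0, 0, 0, 0, 0, 0, 0)
for a triangular matrix the eigenvalues are the diagonal entries, with algebraic multiplicity their repetition count


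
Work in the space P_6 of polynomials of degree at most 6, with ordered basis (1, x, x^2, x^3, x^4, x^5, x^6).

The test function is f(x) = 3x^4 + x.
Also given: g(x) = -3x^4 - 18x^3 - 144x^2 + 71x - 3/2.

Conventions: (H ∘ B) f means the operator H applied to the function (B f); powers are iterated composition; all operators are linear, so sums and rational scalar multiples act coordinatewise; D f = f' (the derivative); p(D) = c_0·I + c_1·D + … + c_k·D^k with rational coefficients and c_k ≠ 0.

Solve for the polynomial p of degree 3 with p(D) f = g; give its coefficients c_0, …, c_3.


p(D) = -I − (3/2)·D − 4·D^2 + D^3, i.e. c_0 = -1, c_1 = -3/2, c_2 = -4, c_3 = 1

D^0 f = 3x^4 + x
D^1 f = 12x^3 + 1
D^2 f = 36x^2
D^3 f = 72x
matching coefficients of g against c_0 f + c_1 Df + … from the top degree down determines the c_i
solution: c_0 = -1, c_1 = -3/2, c_2 = -4, c_3 = 1


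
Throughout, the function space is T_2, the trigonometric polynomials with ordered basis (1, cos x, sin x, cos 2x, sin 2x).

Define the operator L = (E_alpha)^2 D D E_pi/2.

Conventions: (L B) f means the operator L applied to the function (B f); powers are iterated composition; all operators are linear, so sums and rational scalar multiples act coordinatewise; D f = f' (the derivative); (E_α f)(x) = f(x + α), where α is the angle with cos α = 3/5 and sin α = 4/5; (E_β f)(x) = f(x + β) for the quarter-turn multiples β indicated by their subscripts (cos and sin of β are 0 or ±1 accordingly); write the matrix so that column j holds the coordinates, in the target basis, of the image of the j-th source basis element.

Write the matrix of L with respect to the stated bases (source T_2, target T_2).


the matrix is [[0, 0, 0, 0, 0]; [0, 24/25, 7/25, 0, 0]; [0, -7/25, 24/25, 0, 0]; [0, 0, 0, -2108/625, -1344/625]; [0, 0, 0, 1344/625, -2108/625]] (rows listed top to bottom)

image of 1: 0
image of cos x: (24/25)cos x - (7/25)sin x
image of sin x: (7/25)cos x + (24/25)sin x
image of cos 2x: -(2108/625)cos 2x + (1344/625)sin 2x
image of sin 2x: -(1344/625)cos 2x - (2108/625)sin 2x
each image's coordinates form column j of the matrix


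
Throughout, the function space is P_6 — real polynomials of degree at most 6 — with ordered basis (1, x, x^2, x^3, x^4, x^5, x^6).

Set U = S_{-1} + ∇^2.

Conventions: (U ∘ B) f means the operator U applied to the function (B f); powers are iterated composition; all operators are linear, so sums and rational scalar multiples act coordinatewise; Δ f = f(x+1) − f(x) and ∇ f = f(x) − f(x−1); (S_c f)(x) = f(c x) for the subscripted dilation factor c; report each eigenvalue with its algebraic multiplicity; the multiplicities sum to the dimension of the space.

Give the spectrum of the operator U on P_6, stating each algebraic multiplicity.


λ = -1 (multiplicity 3), λ = 1 (multiplicity 4)

image of 1: 1
image of x: -x
image of x^2: x^2 + 2
image of x^3: -x^3 + 6x - 6
image of x^4: x^4 + 12x^2 - 24x + 14
image of x^5: -x^5 + 20x^3 - 60x^2 + 70x - 30
image of x^6: x^6 + 30x^4 - 120x^3 + 210x^2 - 180x + 62
the matrix is upper triangular; its diagonal is (1, -1, 1, -1, 1, -1, 1)
for a triangular matrix the eigenvalues are the diagonal entries, with algebraic multiplicity their repetition count


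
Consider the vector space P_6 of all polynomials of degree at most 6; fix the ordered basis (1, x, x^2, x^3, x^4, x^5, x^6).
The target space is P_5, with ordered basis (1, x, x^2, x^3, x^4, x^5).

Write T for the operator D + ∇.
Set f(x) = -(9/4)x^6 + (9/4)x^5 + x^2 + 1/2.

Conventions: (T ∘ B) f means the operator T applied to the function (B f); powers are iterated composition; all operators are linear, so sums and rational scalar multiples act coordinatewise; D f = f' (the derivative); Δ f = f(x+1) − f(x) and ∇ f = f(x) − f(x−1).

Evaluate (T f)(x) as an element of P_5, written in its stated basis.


g(x) = -27x^5 + (225/4)x^4 - (135/2)x^3 + (225/4)x^2 - (83/4)x + 7/2

D f = -(27/2)x^5 + (45/4)x^4 + 2x
∇ f = -(27/2)x^5 + 45x^4 - (135/2)x^3 + (225/4)x^2 - (91/4)x + 7/2
(D + ∇) f = -27x^5 + (225/4)x^4 - (135/2)x^3 + (225/4)x^2 - (83/4)x + 7/2


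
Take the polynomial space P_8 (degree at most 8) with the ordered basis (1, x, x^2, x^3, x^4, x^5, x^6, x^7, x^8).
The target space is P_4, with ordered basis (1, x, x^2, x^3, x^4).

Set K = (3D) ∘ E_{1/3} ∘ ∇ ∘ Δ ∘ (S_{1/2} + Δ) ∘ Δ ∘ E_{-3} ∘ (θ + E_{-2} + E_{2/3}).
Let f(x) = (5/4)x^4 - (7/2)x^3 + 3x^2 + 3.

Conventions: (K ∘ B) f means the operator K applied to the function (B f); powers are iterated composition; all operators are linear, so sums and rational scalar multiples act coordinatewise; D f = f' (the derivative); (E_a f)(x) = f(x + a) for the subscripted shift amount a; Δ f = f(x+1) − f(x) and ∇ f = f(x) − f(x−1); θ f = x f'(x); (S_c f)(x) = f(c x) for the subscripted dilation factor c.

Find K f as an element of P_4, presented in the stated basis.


g(x) = 135/2

θ f = 5x^4 - (21/2)x^3 + 6x^2
E_{-2} f = (5/4)x^4 - (27/2)x^3 + 54x^2 - 94x + 63
E_{2/3} f = (5/4)x^4 - (1/6)x^3 - (2/3)x^2 + (22/27)x + 287/81
(θ + E_{-2} + E_{2/3}) f = (15/2)x^4 - (145/6)x^3 + (178/3)x^2 - (2516/27)x + 5390/81
E_{-3} (θ + E_{-2} + E_{2/3}) f = (15/2)x^4 - (685/6)x^3 + (4091/6)x^2 - (103231/54)x + 173348/81
Δ E_{-3} (θ + E_{-2} + E_{2/3}) f = 30x^3 - (595/2)x^2 + (6307/6)x - 36086/27
S_{1/2} (Δ ∘ E_{-3} ∘ (θ + E_{-2} + E_{2/3})) f = (15/4)x^3 - (595/8)x^2 + (6307/12)x - 36086/27
Δ (Δ ∘ E_{-3} ∘ (θ + E_{-2} + E_{2/3})) f = 90x^2 - 505x + 2351/3
(S_{1/2} + Δ) (Δ ∘ E_{-3} ∘ (θ + E_{-2} + E_{2/3})) f = (15/4)x^3 + (125/8)x^2 + (247/12)x - 14927/27
Δ ((S_{1/2} + Δ) ∘ Δ ∘ E_{-3} ∘ (θ + E_{-2} + E_{2/3})) f = (45/4)x^2 + (85/2)x + 959/24
∇ Δ ((S_{1/2} + Δ) ∘ Δ ∘ E_{-3} ∘ (θ + E_{-2} + E_{2/3})) f = (45/2)x + 125/4
E_{1/3} ∇ Δ ((S_{1/2} + Δ) ∘ Δ ∘ E_{-3} ∘ (θ + E_{-2} + E_{2/3})) f = (45/2)x + 155/4
D (E_{1/3} ∘ ∇ ∘ Δ) ((S_{1/2} + Δ) ∘ Δ ∘ E_{-3} ∘ (θ + E_{-2} + E_{2/3})) f = 45/2
(3D) (E_{1/3} ∘ ∇ ∘ Δ) ((S_{1/2} + Δ) ∘ Δ ∘ E_{-3} ∘ (θ + E_{-2} + E_{2/3})) f = 135/2
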